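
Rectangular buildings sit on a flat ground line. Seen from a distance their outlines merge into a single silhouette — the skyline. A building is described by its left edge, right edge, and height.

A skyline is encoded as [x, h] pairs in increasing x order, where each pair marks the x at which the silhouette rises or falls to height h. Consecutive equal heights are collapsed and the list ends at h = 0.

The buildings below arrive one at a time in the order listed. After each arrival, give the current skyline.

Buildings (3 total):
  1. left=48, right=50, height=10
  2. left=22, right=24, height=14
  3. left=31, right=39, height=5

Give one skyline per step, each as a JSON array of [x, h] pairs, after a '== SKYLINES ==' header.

== SKYLINES ==
[[48,10],[50,0]]
[[22,14],[24,0],[48,10],[50,0]]
[[22,14],[24,0],[31,5],[39,0],[48,10],[50,0]]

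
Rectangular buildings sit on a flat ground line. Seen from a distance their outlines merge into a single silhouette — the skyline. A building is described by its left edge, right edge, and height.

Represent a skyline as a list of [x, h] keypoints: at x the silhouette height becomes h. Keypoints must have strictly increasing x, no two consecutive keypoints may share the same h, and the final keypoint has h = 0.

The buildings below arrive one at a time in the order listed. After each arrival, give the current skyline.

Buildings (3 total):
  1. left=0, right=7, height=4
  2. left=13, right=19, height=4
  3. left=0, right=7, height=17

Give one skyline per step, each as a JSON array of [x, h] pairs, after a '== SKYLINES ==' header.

== SKYLINES ==
[[0,4],[7,0]]
[[0,4],[7,0],[13,4],[19,0]]
[[0,17],[7,0],[13,4],[19,0]]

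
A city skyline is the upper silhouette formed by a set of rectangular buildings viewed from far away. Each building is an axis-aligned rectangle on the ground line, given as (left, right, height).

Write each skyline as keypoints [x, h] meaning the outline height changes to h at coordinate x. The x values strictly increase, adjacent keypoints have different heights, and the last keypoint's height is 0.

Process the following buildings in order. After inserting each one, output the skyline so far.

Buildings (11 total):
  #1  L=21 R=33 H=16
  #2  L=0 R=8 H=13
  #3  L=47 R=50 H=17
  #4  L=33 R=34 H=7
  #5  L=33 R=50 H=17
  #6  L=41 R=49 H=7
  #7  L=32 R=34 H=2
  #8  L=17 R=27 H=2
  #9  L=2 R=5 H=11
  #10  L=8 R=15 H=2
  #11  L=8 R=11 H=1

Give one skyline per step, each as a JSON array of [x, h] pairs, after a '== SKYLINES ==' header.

== SKYLINES ==
[[21,16],[33,0]]
[[0,13],[8,0],[21,16],[33,0]]
[[0,13],[8,0],[21,16],[33,0],[47,17],[50,0]]
[[0,13],[8,0],[21,16],[33,7],[34,0],[47,17],[50,0]]
[[0,13],[8,0],[21,16],[33,17],[50,0]]
[[0,13],[8,0],[21,16],[33,17],[50,0]]
[[0,13],[8,0],[21,16],[33,17],[50,0]]
[[0,13],[8,0],[17,2],[21,16],[33,17],[50,0]]
[[0,13],[8,0],[17,2],[21,16],[33,17],[50,0]]
[[0,13],[8,2],[15,0],[17,2],[21,16],[33,17],[50,0]]
[[0,13],[8,2],[15,0],[17,2],[21,16],[33,17],[50,0]]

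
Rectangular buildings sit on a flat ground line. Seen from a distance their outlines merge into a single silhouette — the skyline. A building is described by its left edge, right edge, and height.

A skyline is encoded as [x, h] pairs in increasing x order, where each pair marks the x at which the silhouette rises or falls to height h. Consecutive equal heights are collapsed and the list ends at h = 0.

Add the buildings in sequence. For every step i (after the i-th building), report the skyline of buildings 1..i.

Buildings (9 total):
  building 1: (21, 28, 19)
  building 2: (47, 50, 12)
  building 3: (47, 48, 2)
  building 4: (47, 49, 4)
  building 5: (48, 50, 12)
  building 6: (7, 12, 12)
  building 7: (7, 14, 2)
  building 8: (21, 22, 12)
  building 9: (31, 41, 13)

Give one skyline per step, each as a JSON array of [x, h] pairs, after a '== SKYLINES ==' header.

== SKYLINES ==
[[21,19],[28,0]]
[[21,19],[28,0],[47,12],[50,0]]
[[21,19],[28,0],[47,12],[50,0]]
[[21,19],[28,0],[47,12],[50,0]]
[[21,19],[28,0],[47,12],[50,0]]
[[7,12],[12,0],[21,19],[28,0],[47,12],[50,0]]
[[7,12],[12,2],[14,0],[21,19],[28,0],[47,12],[50,0]]
[[7,12],[12,2],[14,0],[21,19],[28,0],[47,12],[50,0]]
[[7,12],[12,2],[14,0],[21,19],[28,0],[31,13],[41,0],[47,12],[50,0]]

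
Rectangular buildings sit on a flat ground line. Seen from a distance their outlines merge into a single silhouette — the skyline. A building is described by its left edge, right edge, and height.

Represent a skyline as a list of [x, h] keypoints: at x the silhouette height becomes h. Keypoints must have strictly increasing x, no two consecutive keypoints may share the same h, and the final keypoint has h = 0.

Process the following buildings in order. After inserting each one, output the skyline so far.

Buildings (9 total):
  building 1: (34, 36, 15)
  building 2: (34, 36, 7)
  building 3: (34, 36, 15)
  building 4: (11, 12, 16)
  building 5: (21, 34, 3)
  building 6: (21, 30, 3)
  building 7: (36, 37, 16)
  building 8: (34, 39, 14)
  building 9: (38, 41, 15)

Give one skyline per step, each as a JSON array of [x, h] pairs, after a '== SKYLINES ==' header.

== SKYLINES ==
[[34,15],[36,0]]
[[34,15],[36,0]]
[[34,15],[36,0]]
[[11,16],[12,0],[34,15],[36,0]]
[[11,16],[12,0],[21,3],[34,15],[36,0]]
[[11,16],[12,0],[21,3],[34,15],[36,0]]
[[11,16],[12,0],[21,3],[34,15],[36,16],[37,0]]
[[11,16],[12,0],[21,3],[34,15],[36,16],[37,14],[39,0]]
[[11,16],[12,0],[21,3],[34,15],[36,16],[37,14],[38,15],[41,0]]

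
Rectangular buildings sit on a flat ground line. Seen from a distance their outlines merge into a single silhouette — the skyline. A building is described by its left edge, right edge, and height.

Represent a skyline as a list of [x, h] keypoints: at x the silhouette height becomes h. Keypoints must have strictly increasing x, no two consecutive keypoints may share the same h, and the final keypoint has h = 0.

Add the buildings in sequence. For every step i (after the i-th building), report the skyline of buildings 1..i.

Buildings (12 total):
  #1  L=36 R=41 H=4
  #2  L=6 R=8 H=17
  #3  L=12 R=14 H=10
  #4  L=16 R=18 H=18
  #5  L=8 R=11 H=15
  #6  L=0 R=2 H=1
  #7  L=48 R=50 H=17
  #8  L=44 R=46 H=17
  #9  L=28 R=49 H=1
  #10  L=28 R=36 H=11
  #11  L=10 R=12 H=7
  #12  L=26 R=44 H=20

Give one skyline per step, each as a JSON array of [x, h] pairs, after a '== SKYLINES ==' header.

== SKYLINES ==
[[36,4],[41,0]]
[[6,17],[8,0],[36,4],[41,0]]
[[6,17],[8,0],[12,10],[14,0],[36,4],[41,0]]
[[6,17],[8,0],[12,10],[14,0],[16,18],[18,0],[36,4],[41,0]]
[[6,17],[8,15],[11,0],[12,10],[14,0],[16,18],[18,0],[36,4],[41,0]]
[[0,1],[2,0],[6,17],[8,15],[11,0],[12,10],[14,0],[16,18],[18,0],[36,4],[41,0]]
[[0,1],[2,0],[6,17],[8,15],[11,0],[12,10],[14,0],[16,18],[18,0],[36,4],[41,0],[48,17],[50,0]]
[[0,1],[2,0],[6,17],[8,15],[11,0],[12,10],[14,0],[16,18],[18,0],[36,4],[41,0],[44,17],[46,0],[48,17],[50,0]]
[[0,1],[2,0],[6,17],[8,15],[11,0],[12,10],[14,0],[16,18],[18,0],[28,1],[36,4],[41,1],[44,17],[46,1],[48,17],[50,0]]
[[0,1],[2,0],[6,17],[8,15],[11,0],[12,10],[14,0],[16,18],[18,0],[28,11],[36,4],[41,1],[44,17],[46,1],[48,17],[50,0]]
[[0,1],[2,0],[6,17],[8,15],[11,7],[12,10],[14,0],[16,18],[18,0],[28,11],[36,4],[41,1],[44,17],[46,1],[48,17],[50,0]]
[[0,1],[2,0],[6,17],[8,15],[11,7],[12,10],[14,0],[16,18],[18,0],[26,20],[44,17],[46,1],[48,17],[50,0]]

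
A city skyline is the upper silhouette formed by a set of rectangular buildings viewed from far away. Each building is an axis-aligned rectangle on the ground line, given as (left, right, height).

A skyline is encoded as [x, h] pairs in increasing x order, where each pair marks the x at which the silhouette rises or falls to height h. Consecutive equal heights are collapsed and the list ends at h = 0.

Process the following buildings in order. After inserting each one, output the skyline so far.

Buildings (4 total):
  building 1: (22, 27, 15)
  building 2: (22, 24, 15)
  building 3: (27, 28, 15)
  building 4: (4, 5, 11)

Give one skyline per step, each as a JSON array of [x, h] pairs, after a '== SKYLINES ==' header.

== SKYLINES ==
[[22,15],[27,0]]
[[22,15],[27,0]]
[[22,15],[28,0]]
[[4,11],[5,0],[22,15],[28,0]]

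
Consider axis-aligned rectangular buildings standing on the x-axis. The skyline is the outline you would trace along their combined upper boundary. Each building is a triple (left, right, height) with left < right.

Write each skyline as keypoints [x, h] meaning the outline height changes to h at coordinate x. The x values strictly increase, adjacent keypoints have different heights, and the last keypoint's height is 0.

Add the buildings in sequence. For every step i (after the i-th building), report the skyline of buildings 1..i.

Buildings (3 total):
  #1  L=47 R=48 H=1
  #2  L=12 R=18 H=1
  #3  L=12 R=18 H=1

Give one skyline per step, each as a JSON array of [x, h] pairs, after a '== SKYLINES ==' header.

== SKYLINES ==
[[47,1],[48,0]]
[[12,1],[18,0],[47,1],[48,0]]
[[12,1],[18,0],[47,1],[48,0]]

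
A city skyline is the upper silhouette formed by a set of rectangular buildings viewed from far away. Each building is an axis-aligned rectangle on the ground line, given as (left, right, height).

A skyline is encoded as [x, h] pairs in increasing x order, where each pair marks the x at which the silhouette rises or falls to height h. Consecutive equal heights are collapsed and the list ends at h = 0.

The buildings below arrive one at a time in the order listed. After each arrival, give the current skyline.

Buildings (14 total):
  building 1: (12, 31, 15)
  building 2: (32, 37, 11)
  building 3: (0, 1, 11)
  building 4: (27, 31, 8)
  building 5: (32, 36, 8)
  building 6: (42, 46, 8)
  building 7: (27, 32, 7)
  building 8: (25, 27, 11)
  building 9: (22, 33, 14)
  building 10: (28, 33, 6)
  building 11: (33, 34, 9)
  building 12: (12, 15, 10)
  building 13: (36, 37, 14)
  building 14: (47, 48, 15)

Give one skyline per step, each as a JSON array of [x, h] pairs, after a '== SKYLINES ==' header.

== SKYLINES ==
[[12,15],[31,0]]
[[12,15],[31,0],[32,11],[37,0]]
[[0,11],[1,0],[12,15],[31,0],[32,11],[37,0]]
[[0,11],[1,0],[12,15],[31,0],[32,11],[37,0]]
[[0,11],[1,0],[12,15],[31,0],[32,11],[37,0]]
[[0,11],[1,0],[12,15],[31,0],[32,11],[37,0],[42,8],[46,0]]
[[0,11],[1,0],[12,15],[31,7],[32,11],[37,0],[42,8],[46,0]]
[[0,11],[1,0],[12,15],[31,7],[32,11],[37,0],[42,8],[46,0]]
[[0,11],[1,0],[12,15],[31,14],[33,11],[37,0],[42,8],[46,0]]
[[0,11],[1,0],[12,15],[31,14],[33,11],[37,0],[42,8],[46,0]]
[[0,11],[1,0],[12,15],[31,14],[33,11],[37,0],[42,8],[46,0]]
[[0,11],[1,0],[12,15],[31,14],[33,11],[37,0],[42,8],[46,0]]
[[0,11],[1,0],[12,15],[31,14],[33,11],[36,14],[37,0],[42,8],[46,0]]
[[0,11],[1,0],[12,15],[31,14],[33,11],[36,14],[37,0],[42,8],[46,0],[47,15],[48,0]]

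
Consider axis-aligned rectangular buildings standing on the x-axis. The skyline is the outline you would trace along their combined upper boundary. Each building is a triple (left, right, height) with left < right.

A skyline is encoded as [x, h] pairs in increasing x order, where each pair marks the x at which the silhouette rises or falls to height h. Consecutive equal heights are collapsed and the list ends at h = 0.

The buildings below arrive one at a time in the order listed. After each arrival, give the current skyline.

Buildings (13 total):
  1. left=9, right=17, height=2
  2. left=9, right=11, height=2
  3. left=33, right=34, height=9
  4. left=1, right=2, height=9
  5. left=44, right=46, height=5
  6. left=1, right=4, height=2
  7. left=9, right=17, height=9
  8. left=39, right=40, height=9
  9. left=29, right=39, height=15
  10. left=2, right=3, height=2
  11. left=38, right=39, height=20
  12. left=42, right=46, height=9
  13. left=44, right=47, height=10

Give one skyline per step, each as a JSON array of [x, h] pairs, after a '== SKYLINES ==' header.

== SKYLINES ==
[[9,2],[17,0]]
[[9,2],[17,0]]
[[9,2],[17,0],[33,9],[34,0]]
[[1,9],[2,0],[9,2],[17,0],[33,9],[34,0]]
[[1,9],[2,0],[9,2],[17,0],[33,9],[34,0],[44,5],[46,0]]
[[1,9],[2,2],[4,0],[9,2],[17,0],[33,9],[34,0],[44,5],[46,0]]
[[1,9],[2,2],[4,0],[9,9],[17,0],[33,9],[34,0],[44,5],[46,0]]
[[1,9],[2,2],[4,0],[9,9],[17,0],[33,9],[34,0],[39,9],[40,0],[44,5],[46,0]]
[[1,9],[2,2],[4,0],[9,9],[17,0],[29,15],[39,9],[40,0],[44,5],[46,0]]
[[1,9],[2,2],[4,0],[9,9],[17,0],[29,15],[39,9],[40,0],[44,5],[46,0]]
[[1,9],[2,2],[4,0],[9,9],[17,0],[29,15],[38,20],[39,9],[40,0],[44,5],[46,0]]
[[1,9],[2,2],[4,0],[9,9],[17,0],[29,15],[38,20],[39,9],[40,0],[42,9],[46,0]]
[[1,9],[2,2],[4,0],[9,9],[17,0],[29,15],[38,20],[39,9],[40,0],[42,9],[44,10],[47,0]]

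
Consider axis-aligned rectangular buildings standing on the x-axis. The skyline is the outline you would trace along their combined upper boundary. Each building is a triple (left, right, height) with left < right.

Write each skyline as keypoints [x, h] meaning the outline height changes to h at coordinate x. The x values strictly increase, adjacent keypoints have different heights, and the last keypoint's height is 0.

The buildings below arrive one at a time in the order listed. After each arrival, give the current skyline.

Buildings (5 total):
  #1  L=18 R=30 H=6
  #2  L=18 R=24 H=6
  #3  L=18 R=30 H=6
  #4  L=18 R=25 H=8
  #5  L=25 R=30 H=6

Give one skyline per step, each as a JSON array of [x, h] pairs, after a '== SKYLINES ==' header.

== SKYLINES ==
[[18,6],[30,0]]
[[18,6],[30,0]]
[[18,6],[30,0]]
[[18,8],[25,6],[30,0]]
[[18,8],[25,6],[30,0]]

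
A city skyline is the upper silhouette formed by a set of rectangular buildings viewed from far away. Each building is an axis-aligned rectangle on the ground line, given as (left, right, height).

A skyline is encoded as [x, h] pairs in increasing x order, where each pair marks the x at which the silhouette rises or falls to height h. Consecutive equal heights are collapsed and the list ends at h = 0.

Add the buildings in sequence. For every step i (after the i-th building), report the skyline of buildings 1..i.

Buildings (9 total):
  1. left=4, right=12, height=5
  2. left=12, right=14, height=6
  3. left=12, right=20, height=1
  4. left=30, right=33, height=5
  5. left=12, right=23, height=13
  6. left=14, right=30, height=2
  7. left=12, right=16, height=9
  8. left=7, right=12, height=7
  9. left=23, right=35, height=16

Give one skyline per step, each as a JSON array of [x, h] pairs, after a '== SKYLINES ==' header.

== SKYLINES ==
[[4,5],[12,0]]
[[4,5],[12,6],[14,0]]
[[4,5],[12,6],[14,1],[20,0]]
[[4,5],[12,6],[14,1],[20,0],[30,5],[33,0]]
[[4,5],[12,13],[23,0],[30,5],[33,0]]
[[4,5],[12,13],[23,2],[30,5],[33,0]]
[[4,5],[12,13],[23,2],[30,5],[33,0]]
[[4,5],[7,7],[12,13],[23,2],[30,5],[33,0]]
[[4,5],[7,7],[12,13],[23,16],[35,0]]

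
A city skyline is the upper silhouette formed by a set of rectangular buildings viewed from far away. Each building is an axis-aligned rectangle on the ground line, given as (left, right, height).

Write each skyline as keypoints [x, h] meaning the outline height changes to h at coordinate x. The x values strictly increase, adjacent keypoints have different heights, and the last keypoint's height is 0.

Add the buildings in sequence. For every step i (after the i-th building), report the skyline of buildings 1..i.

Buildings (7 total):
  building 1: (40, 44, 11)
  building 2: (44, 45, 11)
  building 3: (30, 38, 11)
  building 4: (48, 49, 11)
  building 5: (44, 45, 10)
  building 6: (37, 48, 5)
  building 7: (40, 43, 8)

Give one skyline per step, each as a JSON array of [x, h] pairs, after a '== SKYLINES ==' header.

== SKYLINES ==
[[40,11],[44,0]]
[[40,11],[45,0]]
[[30,11],[38,0],[40,11],[45,0]]
[[30,11],[38,0],[40,11],[45,0],[48,11],[49,0]]
[[30,11],[38,0],[40,11],[45,0],[48,11],[49,0]]
[[30,11],[38,5],[40,11],[45,5],[48,11],[49,0]]
[[30,11],[38,5],[40,11],[45,5],[48,11],[49,0]]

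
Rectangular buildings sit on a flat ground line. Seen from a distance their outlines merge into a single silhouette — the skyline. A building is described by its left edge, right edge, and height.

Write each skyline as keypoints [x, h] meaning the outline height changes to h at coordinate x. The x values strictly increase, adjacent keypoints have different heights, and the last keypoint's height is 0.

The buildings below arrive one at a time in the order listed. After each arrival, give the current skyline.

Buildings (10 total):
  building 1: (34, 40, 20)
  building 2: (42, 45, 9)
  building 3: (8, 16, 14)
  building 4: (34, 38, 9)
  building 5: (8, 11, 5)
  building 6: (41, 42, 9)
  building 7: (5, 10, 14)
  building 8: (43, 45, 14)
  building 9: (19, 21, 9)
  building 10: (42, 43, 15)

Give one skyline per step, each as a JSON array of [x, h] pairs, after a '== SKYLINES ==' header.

== SKYLINES ==
[[34,20],[40,0]]
[[34,20],[40,0],[42,9],[45,0]]
[[8,14],[16,0],[34,20],[40,0],[42,9],[45,0]]
[[8,14],[16,0],[34,20],[40,0],[42,9],[45,0]]
[[8,14],[16,0],[34,20],[40,0],[42,9],[45,0]]
[[8,14],[16,0],[34,20],[40,0],[41,9],[45,0]]
[[5,14],[16,0],[34,20],[40,0],[41,9],[45,0]]
[[5,14],[16,0],[34,20],[40,0],[41,9],[43,14],[45,0]]
[[5,14],[16,0],[19,9],[21,0],[34,20],[40,0],[41,9],[43,14],[45,0]]
[[5,14],[16,0],[19,9],[21,0],[34,20],[40,0],[41,9],[42,15],[43,14],[45,0]]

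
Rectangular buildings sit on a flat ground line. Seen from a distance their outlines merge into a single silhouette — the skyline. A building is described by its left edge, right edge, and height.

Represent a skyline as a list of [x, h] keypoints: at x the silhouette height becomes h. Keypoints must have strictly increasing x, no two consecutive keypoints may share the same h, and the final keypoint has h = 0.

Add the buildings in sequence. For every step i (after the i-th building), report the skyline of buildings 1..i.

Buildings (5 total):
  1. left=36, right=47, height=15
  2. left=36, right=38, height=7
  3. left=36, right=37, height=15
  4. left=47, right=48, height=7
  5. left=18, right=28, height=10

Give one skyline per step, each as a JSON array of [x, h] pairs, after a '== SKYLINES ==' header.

== SKYLINES ==
[[36,15],[47,0]]
[[36,15],[47,0]]
[[36,15],[47,0]]
[[36,15],[47,7],[48,0]]
[[18,10],[28,0],[36,15],[47,7],[48,0]]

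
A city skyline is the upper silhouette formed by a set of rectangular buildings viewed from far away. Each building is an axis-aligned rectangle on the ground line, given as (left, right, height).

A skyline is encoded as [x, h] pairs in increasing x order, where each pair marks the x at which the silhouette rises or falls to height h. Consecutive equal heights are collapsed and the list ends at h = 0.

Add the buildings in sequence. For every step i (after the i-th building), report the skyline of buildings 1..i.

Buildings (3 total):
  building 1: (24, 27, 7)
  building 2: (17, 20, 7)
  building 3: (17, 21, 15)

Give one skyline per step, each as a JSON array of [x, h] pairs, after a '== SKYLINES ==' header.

== SKYLINES ==
[[24,7],[27,0]]
[[17,7],[20,0],[24,7],[27,0]]
[[17,15],[21,0],[24,7],[27,0]]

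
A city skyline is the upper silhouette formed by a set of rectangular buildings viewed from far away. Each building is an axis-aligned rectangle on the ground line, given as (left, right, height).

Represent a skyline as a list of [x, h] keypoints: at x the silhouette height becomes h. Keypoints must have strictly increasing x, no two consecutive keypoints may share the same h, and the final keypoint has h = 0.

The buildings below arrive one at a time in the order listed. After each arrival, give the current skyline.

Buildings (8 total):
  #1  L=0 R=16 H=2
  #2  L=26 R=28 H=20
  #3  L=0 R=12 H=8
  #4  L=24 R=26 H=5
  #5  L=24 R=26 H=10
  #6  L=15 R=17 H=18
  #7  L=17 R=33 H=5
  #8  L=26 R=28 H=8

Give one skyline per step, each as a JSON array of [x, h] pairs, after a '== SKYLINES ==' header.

== SKYLINES ==
[[0,2],[16,0]]
[[0,2],[16,0],[26,20],[28,0]]
[[0,8],[12,2],[16,0],[26,20],[28,0]]
[[0,8],[12,2],[16,0],[24,5],[26,20],[28,0]]
[[0,8],[12,2],[16,0],[24,10],[26,20],[28,0]]
[[0,8],[12,2],[15,18],[17,0],[24,10],[26,20],[28,0]]
[[0,8],[12,2],[15,18],[17,5],[24,10],[26,20],[28,5],[33,0]]
[[0,8],[12,2],[15,18],[17,5],[24,10],[26,20],[28,5],[33,0]]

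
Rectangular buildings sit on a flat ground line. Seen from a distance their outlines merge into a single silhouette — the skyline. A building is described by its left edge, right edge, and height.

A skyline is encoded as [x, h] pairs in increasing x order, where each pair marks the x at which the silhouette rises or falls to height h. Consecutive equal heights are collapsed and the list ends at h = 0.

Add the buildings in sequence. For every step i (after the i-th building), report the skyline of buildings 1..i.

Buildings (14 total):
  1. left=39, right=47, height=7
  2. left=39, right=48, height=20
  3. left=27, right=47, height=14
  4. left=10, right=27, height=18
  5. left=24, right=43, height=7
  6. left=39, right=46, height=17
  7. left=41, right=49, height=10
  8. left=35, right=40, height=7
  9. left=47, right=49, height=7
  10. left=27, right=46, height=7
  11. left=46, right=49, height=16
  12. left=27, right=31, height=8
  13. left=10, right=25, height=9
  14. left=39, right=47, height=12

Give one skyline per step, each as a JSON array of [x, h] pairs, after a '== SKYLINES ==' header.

== SKYLINES ==
[[39,7],[47,0]]
[[39,20],[48,0]]
[[27,14],[39,20],[48,0]]
[[10,18],[27,14],[39,20],[48,0]]
[[10,18],[27,14],[39,20],[48,0]]
[[10,18],[27,14],[39,20],[48,0]]
[[10,18],[27,14],[39,20],[48,10],[49,0]]
[[10,18],[27,14],[39,20],[48,10],[49,0]]
[[10,18],[27,14],[39,20],[48,10],[49,0]]
[[10,18],[27,14],[39,20],[48,10],[49,0]]
[[10,18],[27,14],[39,20],[48,16],[49,0]]
[[10,18],[27,14],[39,20],[48,16],[49,0]]
[[10,18],[27,14],[39,20],[48,16],[49,0]]
[[10,18],[27,14],[39,20],[48,16],[49,0]]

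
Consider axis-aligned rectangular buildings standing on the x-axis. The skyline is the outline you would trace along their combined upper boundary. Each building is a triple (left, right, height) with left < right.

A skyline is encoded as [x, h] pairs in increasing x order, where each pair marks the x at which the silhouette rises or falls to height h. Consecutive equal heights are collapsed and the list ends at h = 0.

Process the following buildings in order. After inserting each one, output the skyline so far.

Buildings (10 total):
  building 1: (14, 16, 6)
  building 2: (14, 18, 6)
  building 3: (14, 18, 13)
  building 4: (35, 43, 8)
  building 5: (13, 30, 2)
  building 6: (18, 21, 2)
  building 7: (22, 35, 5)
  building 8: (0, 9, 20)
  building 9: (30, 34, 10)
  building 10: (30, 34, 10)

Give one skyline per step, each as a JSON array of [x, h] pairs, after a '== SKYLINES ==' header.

== SKYLINES ==
[[14,6],[16,0]]
[[14,6],[18,0]]
[[14,13],[18,0]]
[[14,13],[18,0],[35,8],[43,0]]
[[13,2],[14,13],[18,2],[30,0],[35,8],[43,0]]
[[13,2],[14,13],[18,2],[30,0],[35,8],[43,0]]
[[13,2],[14,13],[18,2],[22,5],[35,8],[43,0]]
[[0,20],[9,0],[13,2],[14,13],[18,2],[22,5],[35,8],[43,0]]
[[0,20],[9,0],[13,2],[14,13],[18,2],[22,5],[30,10],[34,5],[35,8],[43,0]]
[[0,20],[9,0],[13,2],[14,13],[18,2],[22,5],[30,10],[34,5],[35,8],[43,0]]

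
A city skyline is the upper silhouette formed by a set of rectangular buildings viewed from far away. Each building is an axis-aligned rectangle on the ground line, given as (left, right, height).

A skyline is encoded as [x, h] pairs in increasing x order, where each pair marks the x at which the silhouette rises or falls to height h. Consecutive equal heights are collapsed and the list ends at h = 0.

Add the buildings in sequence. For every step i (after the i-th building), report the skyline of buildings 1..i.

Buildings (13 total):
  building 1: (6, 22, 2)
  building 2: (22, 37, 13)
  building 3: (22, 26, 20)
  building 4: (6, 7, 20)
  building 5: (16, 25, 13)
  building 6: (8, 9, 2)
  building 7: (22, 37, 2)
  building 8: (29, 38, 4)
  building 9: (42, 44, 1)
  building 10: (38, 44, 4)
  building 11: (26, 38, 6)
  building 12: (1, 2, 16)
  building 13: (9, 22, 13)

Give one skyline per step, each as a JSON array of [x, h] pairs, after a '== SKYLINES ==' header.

== SKYLINES ==
[[6,2],[22,0]]
[[6,2],[22,13],[37,0]]
[[6,2],[22,20],[26,13],[37,0]]
[[6,20],[7,2],[22,20],[26,13],[37,0]]
[[6,20],[7,2],[16,13],[22,20],[26,13],[37,0]]
[[6,20],[7,2],[16,13],[22,20],[26,13],[37,0]]
[[6,20],[7,2],[16,13],[22,20],[26,13],[37,0]]
[[6,20],[7,2],[16,13],[22,20],[26,13],[37,4],[38,0]]
[[6,20],[7,2],[16,13],[22,20],[26,13],[37,4],[38,0],[42,1],[44,0]]
[[6,20],[7,2],[16,13],[22,20],[26,13],[37,4],[44,0]]
[[6,20],[7,2],[16,13],[22,20],[26,13],[37,6],[38,4],[44,0]]
[[1,16],[2,0],[6,20],[7,2],[16,13],[22,20],[26,13],[37,6],[38,4],[44,0]]
[[1,16],[2,0],[6,20],[7,2],[9,13],[22,20],[26,13],[37,6],[38,4],[44,0]]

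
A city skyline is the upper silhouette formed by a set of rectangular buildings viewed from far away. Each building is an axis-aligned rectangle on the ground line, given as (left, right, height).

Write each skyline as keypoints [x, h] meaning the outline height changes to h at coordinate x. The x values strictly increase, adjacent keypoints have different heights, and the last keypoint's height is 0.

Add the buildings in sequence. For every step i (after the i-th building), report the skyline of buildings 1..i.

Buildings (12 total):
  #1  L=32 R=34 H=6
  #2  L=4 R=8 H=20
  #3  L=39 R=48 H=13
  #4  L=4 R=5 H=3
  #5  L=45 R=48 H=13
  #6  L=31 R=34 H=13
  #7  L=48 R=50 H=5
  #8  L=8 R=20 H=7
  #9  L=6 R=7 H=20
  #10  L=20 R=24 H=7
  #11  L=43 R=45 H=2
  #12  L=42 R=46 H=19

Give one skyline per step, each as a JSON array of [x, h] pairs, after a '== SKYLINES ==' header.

== SKYLINES ==
[[32,6],[34,0]]
[[4,20],[8,0],[32,6],[34,0]]
[[4,20],[8,0],[32,6],[34,0],[39,13],[48,0]]
[[4,20],[8,0],[32,6],[34,0],[39,13],[48,0]]
[[4,20],[8,0],[32,6],[34,0],[39,13],[48,0]]
[[4,20],[8,0],[31,13],[34,0],[39,13],[48,0]]
[[4,20],[8,0],[31,13],[34,0],[39,13],[48,5],[50,0]]
[[4,20],[8,7],[20,0],[31,13],[34,0],[39,13],[48,5],[50,0]]
[[4,20],[8,7],[20,0],[31,13],[34,0],[39,13],[48,5],[50,0]]
[[4,20],[8,7],[24,0],[31,13],[34,0],[39,13],[48,5],[50,0]]
[[4,20],[8,7],[24,0],[31,13],[34,0],[39,13],[48,5],[50,0]]
[[4,20],[8,7],[24,0],[31,13],[34,0],[39,13],[42,19],[46,13],[48,5],[50,0]]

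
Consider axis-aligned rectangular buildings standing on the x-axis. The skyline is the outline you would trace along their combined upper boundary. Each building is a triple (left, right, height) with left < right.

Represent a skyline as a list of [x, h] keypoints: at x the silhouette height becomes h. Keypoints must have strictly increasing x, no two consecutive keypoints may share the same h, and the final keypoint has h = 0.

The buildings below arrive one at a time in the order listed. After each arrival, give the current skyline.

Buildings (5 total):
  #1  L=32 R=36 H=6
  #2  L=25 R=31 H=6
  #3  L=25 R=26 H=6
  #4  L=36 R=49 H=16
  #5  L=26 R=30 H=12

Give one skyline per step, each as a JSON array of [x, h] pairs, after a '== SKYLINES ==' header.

== SKYLINES ==
[[32,6],[36,0]]
[[25,6],[31,0],[32,6],[36,0]]
[[25,6],[31,0],[32,6],[36,0]]
[[25,6],[31,0],[32,6],[36,16],[49,0]]
[[25,6],[26,12],[30,6],[31,0],[32,6],[36,16],[49,0]]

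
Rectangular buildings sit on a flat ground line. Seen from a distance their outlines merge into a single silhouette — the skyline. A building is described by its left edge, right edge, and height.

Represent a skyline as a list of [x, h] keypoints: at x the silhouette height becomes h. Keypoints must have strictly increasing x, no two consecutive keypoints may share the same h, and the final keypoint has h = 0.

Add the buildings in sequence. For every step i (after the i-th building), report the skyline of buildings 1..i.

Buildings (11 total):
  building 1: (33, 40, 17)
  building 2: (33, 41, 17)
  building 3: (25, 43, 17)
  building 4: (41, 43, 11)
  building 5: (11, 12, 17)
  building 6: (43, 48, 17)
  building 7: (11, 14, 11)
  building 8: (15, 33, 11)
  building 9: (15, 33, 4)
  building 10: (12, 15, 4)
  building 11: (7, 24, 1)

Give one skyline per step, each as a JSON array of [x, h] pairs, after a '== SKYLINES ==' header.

== SKYLINES ==
[[33,17],[40,0]]
[[33,17],[41,0]]
[[25,17],[43,0]]
[[25,17],[43,0]]
[[11,17],[12,0],[25,17],[43,0]]
[[11,17],[12,0],[25,17],[48,0]]
[[11,17],[12,11],[14,0],[25,17],[48,0]]
[[11,17],[12,11],[14,0],[15,11],[25,17],[48,0]]
[[11,17],[12,11],[14,0],[15,11],[25,17],[48,0]]
[[11,17],[12,11],[14,4],[15,11],[25,17],[48,0]]
[[7,1],[11,17],[12,11],[14,4],[15,11],[25,17],[48,0]]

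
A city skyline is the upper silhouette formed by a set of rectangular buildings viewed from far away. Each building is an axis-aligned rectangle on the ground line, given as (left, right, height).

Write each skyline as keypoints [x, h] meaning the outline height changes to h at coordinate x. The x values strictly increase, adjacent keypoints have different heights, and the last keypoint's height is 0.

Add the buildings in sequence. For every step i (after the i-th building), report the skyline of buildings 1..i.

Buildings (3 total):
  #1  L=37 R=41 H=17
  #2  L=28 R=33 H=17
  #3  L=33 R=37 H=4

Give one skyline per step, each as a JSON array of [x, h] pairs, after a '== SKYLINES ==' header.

== SKYLINES ==
[[37,17],[41,0]]
[[28,17],[33,0],[37,17],[41,0]]
[[28,17],[33,4],[37,17],[41,0]]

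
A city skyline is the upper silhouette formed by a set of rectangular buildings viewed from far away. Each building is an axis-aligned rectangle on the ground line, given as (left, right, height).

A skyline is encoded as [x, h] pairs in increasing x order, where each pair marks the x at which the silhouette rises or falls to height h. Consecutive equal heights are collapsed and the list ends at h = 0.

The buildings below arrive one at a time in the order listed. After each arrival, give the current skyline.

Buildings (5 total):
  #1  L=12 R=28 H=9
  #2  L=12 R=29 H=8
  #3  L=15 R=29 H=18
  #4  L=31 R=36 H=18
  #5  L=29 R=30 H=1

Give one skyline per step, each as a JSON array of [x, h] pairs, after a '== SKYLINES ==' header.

== SKYLINES ==
[[12,9],[28,0]]
[[12,9],[28,8],[29,0]]
[[12,9],[15,18],[29,0]]
[[12,9],[15,18],[29,0],[31,18],[36,0]]
[[12,9],[15,18],[29,1],[30,0],[31,18],[36,0]]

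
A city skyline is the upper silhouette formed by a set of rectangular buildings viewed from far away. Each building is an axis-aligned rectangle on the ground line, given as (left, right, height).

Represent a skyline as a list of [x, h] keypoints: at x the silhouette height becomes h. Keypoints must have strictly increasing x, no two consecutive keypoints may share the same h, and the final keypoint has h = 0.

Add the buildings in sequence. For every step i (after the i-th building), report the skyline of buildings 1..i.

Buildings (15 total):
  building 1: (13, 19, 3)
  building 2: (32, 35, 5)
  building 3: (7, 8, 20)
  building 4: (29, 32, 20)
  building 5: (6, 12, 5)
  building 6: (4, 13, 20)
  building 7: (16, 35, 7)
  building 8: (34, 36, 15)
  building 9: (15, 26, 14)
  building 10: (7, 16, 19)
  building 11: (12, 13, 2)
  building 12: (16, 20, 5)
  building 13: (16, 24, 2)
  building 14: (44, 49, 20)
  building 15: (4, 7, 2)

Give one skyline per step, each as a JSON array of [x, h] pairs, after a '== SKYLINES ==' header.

== SKYLINES ==
[[13,3],[19,0]]
[[13,3],[19,0],[32,5],[35,0]]
[[7,20],[8,0],[13,3],[19,0],[32,5],[35,0]]
[[7,20],[8,0],[13,3],[19,0],[29,20],[32,5],[35,0]]
[[6,5],[7,20],[8,5],[12,0],[13,3],[19,0],[29,20],[32,5],[35,0]]
[[4,20],[13,3],[19,0],[29,20],[32,5],[35,0]]
[[4,20],[13,3],[16,7],[29,20],[32,7],[35,0]]
[[4,20],[13,3],[16,7],[29,20],[32,7],[34,15],[36,0]]
[[4,20],[13,3],[15,14],[26,7],[29,20],[32,7],[34,15],[36,0]]
[[4,20],[13,19],[16,14],[26,7],[29,20],[32,7],[34,15],[36,0]]
[[4,20],[13,19],[16,14],[26,7],[29,20],[32,7],[34,15],[36,0]]
[[4,20],[13,19],[16,14],[26,7],[29,20],[32,7],[34,15],[36,0]]
[[4,20],[13,19],[16,14],[26,7],[29,20],[32,7],[34,15],[36,0]]
[[4,20],[13,19],[16,14],[26,7],[29,20],[32,7],[34,15],[36,0],[44,20],[49,0]]
[[4,20],[13,19],[16,14],[26,7],[29,20],[32,7],[34,15],[36,0],[44,20],[49,0]]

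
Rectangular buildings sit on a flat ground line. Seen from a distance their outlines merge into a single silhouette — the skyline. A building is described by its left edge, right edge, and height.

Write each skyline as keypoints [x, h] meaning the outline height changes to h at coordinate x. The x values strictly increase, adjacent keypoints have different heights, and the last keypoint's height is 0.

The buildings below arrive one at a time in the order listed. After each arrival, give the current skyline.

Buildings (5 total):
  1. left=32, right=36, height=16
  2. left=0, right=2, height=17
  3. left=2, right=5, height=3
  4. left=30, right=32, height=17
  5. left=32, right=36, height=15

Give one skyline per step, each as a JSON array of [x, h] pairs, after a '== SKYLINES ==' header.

== SKYLINES ==
[[32,16],[36,0]]
[[0,17],[2,0],[32,16],[36,0]]
[[0,17],[2,3],[5,0],[32,16],[36,0]]
[[0,17],[2,3],[5,0],[30,17],[32,16],[36,0]]
[[0,17],[2,3],[5,0],[30,17],[32,16],[36,0]]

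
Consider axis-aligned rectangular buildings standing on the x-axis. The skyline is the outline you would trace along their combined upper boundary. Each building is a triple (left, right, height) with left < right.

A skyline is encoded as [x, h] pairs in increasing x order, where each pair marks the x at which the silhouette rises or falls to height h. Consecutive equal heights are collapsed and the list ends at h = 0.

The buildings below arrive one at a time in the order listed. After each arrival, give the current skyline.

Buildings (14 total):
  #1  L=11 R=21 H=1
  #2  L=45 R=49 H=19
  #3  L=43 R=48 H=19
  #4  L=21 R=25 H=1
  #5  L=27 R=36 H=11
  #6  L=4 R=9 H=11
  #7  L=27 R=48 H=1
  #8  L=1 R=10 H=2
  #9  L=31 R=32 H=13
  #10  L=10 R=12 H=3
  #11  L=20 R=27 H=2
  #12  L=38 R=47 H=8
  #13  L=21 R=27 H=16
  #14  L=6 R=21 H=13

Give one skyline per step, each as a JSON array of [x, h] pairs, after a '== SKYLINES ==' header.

== SKYLINES ==
[[11,1],[21,0]]
[[11,1],[21,0],[45,19],[49,0]]
[[11,1],[21,0],[43,19],[49,0]]
[[11,1],[25,0],[43,19],[49,0]]
[[11,1],[25,0],[27,11],[36,0],[43,19],[49,0]]
[[4,11],[9,0],[11,1],[25,0],[27,11],[36,0],[43,19],[49,0]]
[[4,11],[9,0],[11,1],[25,0],[27,11],[36,1],[43,19],[49,0]]
[[1,2],[4,11],[9,2],[10,0],[11,1],[25,0],[27,11],[36,1],[43,19],[49,0]]
[[1,2],[4,11],[9,2],[10,0],[11,1],[25,0],[27,11],[31,13],[32,11],[36,1],[43,19],[49,0]]
[[1,2],[4,11],[9,2],[10,3],[12,1],[25,0],[27,11],[31,13],[32,11],[36,1],[43,19],[49,0]]
[[1,2],[4,11],[9,2],[10,3],[12,1],[20,2],[27,11],[31,13],[32,11],[36,1],[43,19],[49,0]]
[[1,2],[4,11],[9,2],[10,3],[12,1],[20,2],[27,11],[31,13],[32,11],[36,1],[38,8],[43,19],[49,0]]
[[1,2],[4,11],[9,2],[10,3],[12,1],[20,2],[21,16],[27,11],[31,13],[32,11],[36,1],[38,8],[43,19],[49,0]]
[[1,2],[4,11],[6,13],[21,16],[27,11],[31,13],[32,11],[36,1],[38,8],[43,19],[49,0]]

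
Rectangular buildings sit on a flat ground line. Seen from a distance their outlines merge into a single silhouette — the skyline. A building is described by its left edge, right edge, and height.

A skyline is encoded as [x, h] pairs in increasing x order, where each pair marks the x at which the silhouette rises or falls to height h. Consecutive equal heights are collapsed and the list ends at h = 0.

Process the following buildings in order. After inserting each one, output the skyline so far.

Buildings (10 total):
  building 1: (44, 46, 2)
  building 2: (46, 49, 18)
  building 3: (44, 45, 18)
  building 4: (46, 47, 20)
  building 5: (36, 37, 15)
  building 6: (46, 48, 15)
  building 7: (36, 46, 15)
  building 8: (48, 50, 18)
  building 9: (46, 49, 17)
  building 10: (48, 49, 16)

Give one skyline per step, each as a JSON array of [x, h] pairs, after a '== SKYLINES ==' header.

== SKYLINES ==
[[44,2],[46,0]]
[[44,2],[46,18],[49,0]]
[[44,18],[45,2],[46,18],[49,0]]
[[44,18],[45,2],[46,20],[47,18],[49,0]]
[[36,15],[37,0],[44,18],[45,2],[46,20],[47,18],[49,0]]
[[36,15],[37,0],[44,18],[45,2],[46,20],[47,18],[49,0]]
[[36,15],[44,18],[45,15],[46,20],[47,18],[49,0]]
[[36,15],[44,18],[45,15],[46,20],[47,18],[50,0]]
[[36,15],[44,18],[45,15],[46,20],[47,18],[50,0]]
[[36,15],[44,18],[45,15],[46,20],[47,18],[50,0]]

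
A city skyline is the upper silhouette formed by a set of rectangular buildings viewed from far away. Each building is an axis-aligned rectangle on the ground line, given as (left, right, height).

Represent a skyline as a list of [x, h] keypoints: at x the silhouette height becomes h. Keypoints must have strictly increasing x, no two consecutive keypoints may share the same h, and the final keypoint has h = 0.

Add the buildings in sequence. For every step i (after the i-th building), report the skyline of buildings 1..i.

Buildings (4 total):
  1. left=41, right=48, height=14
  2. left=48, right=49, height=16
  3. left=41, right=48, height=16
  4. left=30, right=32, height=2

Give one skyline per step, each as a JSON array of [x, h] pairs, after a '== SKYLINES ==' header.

== SKYLINES ==
[[41,14],[48,0]]
[[41,14],[48,16],[49,0]]
[[41,16],[49,0]]
[[30,2],[32,0],[41,16],[49,0]]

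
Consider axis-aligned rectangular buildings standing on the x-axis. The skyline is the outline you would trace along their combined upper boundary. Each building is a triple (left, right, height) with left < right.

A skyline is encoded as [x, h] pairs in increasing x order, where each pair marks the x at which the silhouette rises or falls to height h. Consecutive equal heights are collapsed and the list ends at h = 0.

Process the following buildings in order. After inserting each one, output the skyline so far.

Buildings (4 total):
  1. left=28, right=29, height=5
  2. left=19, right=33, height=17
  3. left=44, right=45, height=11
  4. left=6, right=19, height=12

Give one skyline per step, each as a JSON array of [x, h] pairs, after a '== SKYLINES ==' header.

== SKYLINES ==
[[28,5],[29,0]]
[[19,17],[33,0]]
[[19,17],[33,0],[44,11],[45,0]]
[[6,12],[19,17],[33,0],[44,11],[45,0]]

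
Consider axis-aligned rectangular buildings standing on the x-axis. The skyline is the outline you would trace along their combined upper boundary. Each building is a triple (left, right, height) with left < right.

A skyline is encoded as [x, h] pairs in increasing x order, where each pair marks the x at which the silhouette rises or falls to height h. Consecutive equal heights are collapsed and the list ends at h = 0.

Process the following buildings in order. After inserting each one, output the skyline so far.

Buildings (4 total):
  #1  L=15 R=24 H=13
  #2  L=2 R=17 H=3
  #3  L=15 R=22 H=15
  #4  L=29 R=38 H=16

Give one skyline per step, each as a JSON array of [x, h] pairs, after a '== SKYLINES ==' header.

== SKYLINES ==
[[15,13],[24,0]]
[[2,3],[15,13],[24,0]]
[[2,3],[15,15],[22,13],[24,0]]
[[2,3],[15,15],[22,13],[24,0],[29,16],[38,0]]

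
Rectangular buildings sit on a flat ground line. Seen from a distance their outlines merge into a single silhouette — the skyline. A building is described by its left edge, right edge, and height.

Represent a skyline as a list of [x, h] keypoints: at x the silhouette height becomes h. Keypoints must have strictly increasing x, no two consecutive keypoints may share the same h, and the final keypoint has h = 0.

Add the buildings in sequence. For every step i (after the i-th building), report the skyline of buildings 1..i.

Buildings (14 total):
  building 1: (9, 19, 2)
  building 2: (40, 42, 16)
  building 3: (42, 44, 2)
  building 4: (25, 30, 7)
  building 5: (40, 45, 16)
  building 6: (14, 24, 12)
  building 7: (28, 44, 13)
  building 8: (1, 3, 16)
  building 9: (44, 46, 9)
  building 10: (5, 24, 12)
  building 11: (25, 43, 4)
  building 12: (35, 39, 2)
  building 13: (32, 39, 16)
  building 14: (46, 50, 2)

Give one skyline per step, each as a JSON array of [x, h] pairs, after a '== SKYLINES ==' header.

== SKYLINES ==
[[9,2],[19,0]]
[[9,2],[19,0],[40,16],[42,0]]
[[9,2],[19,0],[40,16],[42,2],[44,0]]
[[9,2],[19,0],[25,7],[30,0],[40,16],[42,2],[44,0]]
[[9,2],[19,0],[25,7],[30,0],[40,16],[45,0]]
[[9,2],[14,12],[24,0],[25,7],[30,0],[40,16],[45,0]]
[[9,2],[14,12],[24,0],[25,7],[28,13],[40,16],[45,0]]
[[1,16],[3,0],[9,2],[14,12],[24,0],[25,7],[28,13],[40,16],[45,0]]
[[1,16],[3,0],[9,2],[14,12],[24,0],[25,7],[28,13],[40,16],[45,9],[46,0]]
[[1,16],[3,0],[5,12],[24,0],[25,7],[28,13],[40,16],[45,9],[46,0]]
[[1,16],[3,0],[5,12],[24,0],[25,7],[28,13],[40,16],[45,9],[46,0]]
[[1,16],[3,0],[5,12],[24,0],[25,7],[28,13],[40,16],[45,9],[46,0]]
[[1,16],[3,0],[5,12],[24,0],[25,7],[28,13],[32,16],[39,13],[40,16],[45,9],[46,0]]
[[1,16],[3,0],[5,12],[24,0],[25,7],[28,13],[32,16],[39,13],[40,16],[45,9],[46,2],[50,0]]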